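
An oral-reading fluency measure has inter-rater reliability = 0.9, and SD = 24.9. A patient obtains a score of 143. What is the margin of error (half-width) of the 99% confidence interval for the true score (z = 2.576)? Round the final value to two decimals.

SEM = 24.90000*√(1 − 0.90000) ≈ 7.87407
Half-width = 2.576*7.87407 ≈ 20.28361

20.28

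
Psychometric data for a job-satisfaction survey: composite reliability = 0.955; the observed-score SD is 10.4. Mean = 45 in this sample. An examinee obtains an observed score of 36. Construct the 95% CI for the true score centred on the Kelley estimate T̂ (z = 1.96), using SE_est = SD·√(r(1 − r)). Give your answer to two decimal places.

T̂ = 0.9550(36) + 0.0450(45) ≃ 36.4050
SE_est = SD × √(r(1 − r)) = 10.4000 × √0.0430 ≃ 10.4000 × 0.2073 ≃ 2.1560
95% CI: 36.4050 ± 4.2257 ≃ (32.1793, 40.6307)

[32.18, 40.63]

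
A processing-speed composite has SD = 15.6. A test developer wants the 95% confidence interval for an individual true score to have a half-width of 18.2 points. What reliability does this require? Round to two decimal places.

0.65

Required SEM = 18.2 / 1.96 ≈ 9.2857
r = 1 − (SEM / SD)² = 1 − (9.2857 / 15.6)² ≈ 1 − 0.3543 ≈ 0.6457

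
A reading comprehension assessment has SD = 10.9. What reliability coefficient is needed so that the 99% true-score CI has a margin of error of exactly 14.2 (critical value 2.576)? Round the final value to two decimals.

Required SEM = 14.2 / 2.576 ≈ 5.5124
r = 1 − (SEM / SD)² = 1 − (5.5124 / 10.9)² ≈ 1 − 0.2558 ≈ 0.7442

0.74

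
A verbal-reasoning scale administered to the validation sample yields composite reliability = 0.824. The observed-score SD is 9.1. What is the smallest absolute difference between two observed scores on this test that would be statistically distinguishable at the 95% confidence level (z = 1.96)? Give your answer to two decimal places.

10.58

SEM = 9.1000 * √(1 − 0.8240) = 9.1000 * √0.1760 ≃ 9.1000 * 0.4195 ≃ 3.8177
SE_diff = √2 * SEM ≃ 5.3990
Minimum reliable difference = 1.96 * SE_diff ≃ 1.96 * 5.3990 ≃ 10.5820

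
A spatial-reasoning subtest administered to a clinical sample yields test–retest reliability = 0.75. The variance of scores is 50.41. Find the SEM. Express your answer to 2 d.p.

3.55

SD = √50.41 ≈ 7.1000
SEM = 7.1000 × √(1 − 0.7500) = 7.1000 × √0.2500 ≈ 7.1000 × 0.5000 ≈ 3.5500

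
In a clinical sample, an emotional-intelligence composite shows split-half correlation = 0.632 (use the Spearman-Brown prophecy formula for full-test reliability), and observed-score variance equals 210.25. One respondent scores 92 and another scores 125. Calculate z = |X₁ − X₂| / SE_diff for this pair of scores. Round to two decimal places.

SD = √210.25 = 14.5000
Spearman-Brown: r = 2(0.632) / (1 + 0.632) = 1.2640 / 1.6320 ≃ 0.7745
SEM = 14.5000 × √(1 − 0.7745) = 14.5000 × √0.2255 ≃ 14.5000 × 0.4749 ≃ 6.8854
SE_diff = SEM × √2 ≃ 6.8854 × 1.4142 ≃ 9.7375
z = 33 / 9.7375 ≃ 3.3890

3.39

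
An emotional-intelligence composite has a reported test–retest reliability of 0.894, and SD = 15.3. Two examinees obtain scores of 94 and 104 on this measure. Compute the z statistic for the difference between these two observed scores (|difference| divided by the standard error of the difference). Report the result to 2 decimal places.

1.42

SEM = 15.300·√(1 − 0.894) ≈ 4.981
Standard error of the difference = 4.981·√2 ≈ 7.045
z = 10 / 7.045 ≈ 1.420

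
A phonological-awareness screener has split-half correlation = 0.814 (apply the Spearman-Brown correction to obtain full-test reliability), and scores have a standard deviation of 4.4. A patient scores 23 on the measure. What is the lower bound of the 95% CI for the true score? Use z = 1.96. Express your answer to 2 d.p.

r_full = 2·0.814 / (1 + 0.814) ≈ 0.8975
The standard error of measurement is 4.4000·√(1 − 0.8975) ≈ 4.4000·0.3202 ≈ 1.4089.
1.96 · SEM ≈ 2.7615
Lower limit = 23 − 2.7615 ≈ 20.2385

20.24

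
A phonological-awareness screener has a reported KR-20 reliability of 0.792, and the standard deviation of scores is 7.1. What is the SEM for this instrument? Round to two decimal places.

SEM = 7.100×√(1 − 0.792) ≈ 3.238

3.24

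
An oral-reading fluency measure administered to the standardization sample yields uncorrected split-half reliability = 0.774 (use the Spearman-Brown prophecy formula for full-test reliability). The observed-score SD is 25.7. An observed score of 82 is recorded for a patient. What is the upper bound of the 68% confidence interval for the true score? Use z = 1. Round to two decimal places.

91.17

r_full = 2·0.774 / (1 + 0.774) ≃ 0.8726
SEM = 25.7000×√(1 − 0.8726) ≃ 9.1730
1 × SEM ≃ 9.1730
Upper limit = 82 + 9.1730 ≃ 91.1730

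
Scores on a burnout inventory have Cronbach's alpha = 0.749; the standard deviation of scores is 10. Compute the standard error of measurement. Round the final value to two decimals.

The standard error of measurement is 10.00000·√(1 − 0.74900) ≈ 10.00000·0.50100 ≈ 5.00999.

5.01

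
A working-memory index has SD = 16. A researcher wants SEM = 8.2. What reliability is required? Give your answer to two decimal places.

0.74

r = 1 − (8.200/16)² ≈ 1 − 0.263 ≈ 0.737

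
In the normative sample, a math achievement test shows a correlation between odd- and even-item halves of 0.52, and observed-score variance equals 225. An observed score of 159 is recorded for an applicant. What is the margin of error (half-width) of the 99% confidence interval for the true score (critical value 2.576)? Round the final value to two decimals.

σ = 225^(1/2) = 15.0000
Full-length reliability (Spearman-Brown) = 2(0.52)/(1+0.52) ≃ 0.6842
SEM = 15.0000·√(1 − 0.6842) ≃ 8.4293
Margin = 2.576 · 8.4293 ≃ 21.7138

21.71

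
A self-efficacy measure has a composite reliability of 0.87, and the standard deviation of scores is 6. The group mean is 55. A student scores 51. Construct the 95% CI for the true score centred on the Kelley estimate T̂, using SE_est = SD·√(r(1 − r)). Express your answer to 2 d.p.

[47.57, 55.47]

T̂ = r·X + (1 − r)·M = 0.8700×51 + 0.1300×55 = 44.3700 + 7.1500 ≈ 51.5200
SE_est = SD × √(r(1 − r)) = 6.0000 × √0.1131 ≈ 6.0000 × 0.3363 ≈ 2.0178
95% CI: 51.5200 ± 3.9549 ≈ (47.5651, 55.4749)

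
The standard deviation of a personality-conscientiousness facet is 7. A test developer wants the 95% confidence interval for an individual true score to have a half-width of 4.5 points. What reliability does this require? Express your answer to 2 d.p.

Required SEM = 4.5 / 1.96 ≃ 2.296
Required reliability = 1 − (SEM/SD)² = 1 − 0.108 ≃ 0.892

0.89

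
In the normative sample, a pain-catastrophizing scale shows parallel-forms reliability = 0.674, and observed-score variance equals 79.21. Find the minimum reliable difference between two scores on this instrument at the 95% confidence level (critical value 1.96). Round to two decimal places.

σ = 79.21^(1/2) = 8.9000
SEM = 8.9000 * √(1 − 0.6740) = 8.9000 * √0.3260 ≃ 8.9000 * 0.5710 ≃ 5.0816
SE_diff = SEM * √2 ≃ 5.0816 * 1.4142 ≃ 7.1864
Smallest detectable difference = 1.96*7.1864 ≃ 14.0854

14.09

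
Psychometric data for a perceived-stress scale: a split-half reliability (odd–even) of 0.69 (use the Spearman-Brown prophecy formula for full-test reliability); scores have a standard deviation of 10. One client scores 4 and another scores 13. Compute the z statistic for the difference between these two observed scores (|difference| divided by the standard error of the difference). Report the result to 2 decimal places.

Spearman-Brown: r = 2(0.69) / (1 + 0.69) = 1.380 / 1.690 ≈ 0.817
SEM = 10.000*√(1 − 0.817) ≈ 4.283
Standard error of the difference = 4.283·√2 ≈ 6.057
z = |4 − 13| / 6.057 = 9 / 6.057 ≈ 1.486

1.49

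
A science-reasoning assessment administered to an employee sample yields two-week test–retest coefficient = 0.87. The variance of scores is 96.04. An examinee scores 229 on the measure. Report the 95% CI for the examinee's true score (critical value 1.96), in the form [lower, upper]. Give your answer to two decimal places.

[222.07, 235.93]

SD = √96.04 = 9.80000
SEM = 9.80000×√(1 − 0.87000) ≈ 3.53344
1.96 × SEM ≈ 6.92554
Interval: (222.07446, 235.92554)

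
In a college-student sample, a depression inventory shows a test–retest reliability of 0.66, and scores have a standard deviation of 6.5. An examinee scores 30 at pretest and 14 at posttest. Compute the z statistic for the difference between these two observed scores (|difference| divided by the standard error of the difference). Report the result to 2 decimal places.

SEM = 6.500*√(1 − 0.660) ≈ 3.790
SE_diff = SEM * √2 ≈ 3.790 * 1.414 ≈ 5.360
z = |30 − 14| / 5.360 = 16 / 5.360 ≈ 2.985

2.99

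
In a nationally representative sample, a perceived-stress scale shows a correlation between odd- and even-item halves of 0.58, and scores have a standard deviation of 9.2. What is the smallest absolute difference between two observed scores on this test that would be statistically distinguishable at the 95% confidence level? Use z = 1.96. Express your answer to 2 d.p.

Spearman-Brown: r = 2(0.58) / (1 + 0.58) = 1.160 / 1.580 ≈ 0.734
SEM = 9.200·√(1 − 0.734) ≈ 4.743
Standard error of the difference = 4.743·√2 ≈ 6.708
Smallest detectable difference = 1.96·6.708 ≈ 13.148

13.15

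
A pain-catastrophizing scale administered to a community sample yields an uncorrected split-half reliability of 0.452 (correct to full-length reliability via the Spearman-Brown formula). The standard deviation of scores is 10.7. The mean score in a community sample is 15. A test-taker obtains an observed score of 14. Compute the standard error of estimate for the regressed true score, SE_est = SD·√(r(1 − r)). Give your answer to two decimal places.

5.19

Spearman-Brown: r = 2(0.452) / (1 + 0.452) = 0.9040 / 1.4520 ≈ 0.6226
SE_est = SD · √(r(1 − r)) = 10.7000 · √0.2350 ≈ 10.7000 · 0.4847 ≈ 5.1867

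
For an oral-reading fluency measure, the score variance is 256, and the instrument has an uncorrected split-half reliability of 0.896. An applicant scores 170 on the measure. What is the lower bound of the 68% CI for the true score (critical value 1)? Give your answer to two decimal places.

166.25

σ = 256^(1/2) = 16.0000
Spearman-Brown: r = 2(0.896) / (1 + 0.896) = 1.7920 / 1.8960 ≈ 0.9451
SEM = 16.0000 · √(1 − 0.9451) = 16.0000 · √0.0549 ≈ 16.0000 · 0.2342 ≈ 3.7473
Half-width = 1·3.7473 ≈ 3.7473
Lower bound: 170 − 3.7473 = 166.2527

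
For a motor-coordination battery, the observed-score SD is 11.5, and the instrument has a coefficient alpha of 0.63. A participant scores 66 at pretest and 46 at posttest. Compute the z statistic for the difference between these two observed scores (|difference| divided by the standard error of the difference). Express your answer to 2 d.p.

2.02

SEM = 11.500 * √(1 − 0.630) = 11.500 * √0.370 ≃ 11.500 * 0.608 ≃ 6.995
SE_diff = √2 * SEM ≃ 9.893
z = |66 − 46| / 9.893 = 20 / 9.893 ≃ 2.022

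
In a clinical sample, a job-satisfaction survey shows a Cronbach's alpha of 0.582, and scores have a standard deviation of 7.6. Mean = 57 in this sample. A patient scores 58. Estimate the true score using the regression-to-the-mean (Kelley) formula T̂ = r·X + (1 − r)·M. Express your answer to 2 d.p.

57.58

Estimated true score = 0.58200*58 + (1 − 0.58200)*57 ≃ 57.58200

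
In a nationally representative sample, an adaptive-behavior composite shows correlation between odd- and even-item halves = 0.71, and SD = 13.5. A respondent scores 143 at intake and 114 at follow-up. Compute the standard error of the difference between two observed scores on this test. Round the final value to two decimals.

7.86

r_full = 2·0.71 / (1 + 0.71) ≈ 0.83041
The standard error of measurement is 13.50000·√(1 − 0.83041) ≈ 13.50000·0.41181 ≈ 5.55949.
SE_diff = √2 · SEM ≈ 7.86230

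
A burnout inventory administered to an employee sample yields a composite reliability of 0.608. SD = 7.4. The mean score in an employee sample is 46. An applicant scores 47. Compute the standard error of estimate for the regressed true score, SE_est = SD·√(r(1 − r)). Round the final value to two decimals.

3.61

SE_est = SD · √(r(1 − r)) = 7.400 · √0.238 ≈ 7.400 · 0.488 ≈ 3.613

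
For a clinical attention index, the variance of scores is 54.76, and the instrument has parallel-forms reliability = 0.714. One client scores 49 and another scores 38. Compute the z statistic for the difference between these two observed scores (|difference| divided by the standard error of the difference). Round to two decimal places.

SD = √54.76 ≈ 7.400
SEM = 7.400·√(1 − 0.714) ≈ 3.957
Standard error of the difference = 3.957·√2 ≈ 5.597
z = |49 − 38| / 5.597 = 11 / 5.597 ≈ 1.965

1.97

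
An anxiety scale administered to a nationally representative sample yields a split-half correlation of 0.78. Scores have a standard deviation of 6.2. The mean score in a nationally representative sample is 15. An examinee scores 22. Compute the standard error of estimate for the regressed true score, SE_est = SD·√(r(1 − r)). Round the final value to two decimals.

Spearman-Brown: r = 2(0.78) / (1 + 0.78) = 1.560 / 1.780 ≈ 0.876
SE_est = SD · √(r(1 − r)) = 6.200 · √0.108 ≈ 6.200 · 0.329 ≈ 2.041

2.04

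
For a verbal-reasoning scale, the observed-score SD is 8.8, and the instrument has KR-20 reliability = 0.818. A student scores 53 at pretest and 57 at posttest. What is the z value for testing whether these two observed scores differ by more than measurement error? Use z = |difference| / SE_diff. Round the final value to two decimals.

0.75

The standard error of measurement is 8.8000*√(1 − 0.8180) ≈ 8.8000*0.4266 ≈ 3.7542.
SE_diff = SEM * √2 ≈ 3.7542 * 1.4142 ≈ 5.3093
z = |53 − 57| / 5.3093 = 4 / 5.3093 ≈ 0.7534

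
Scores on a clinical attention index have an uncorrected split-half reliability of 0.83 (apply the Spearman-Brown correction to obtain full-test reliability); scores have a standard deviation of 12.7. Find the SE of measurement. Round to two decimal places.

3.87

Spearman-Brown: r = 2(0.83) / (1 + 0.83) = 1.6600 / 1.8300 ≈ 0.9071
SEM = 12.7000 · √(1 − 0.9071) = 12.7000 · √0.0929 ≈ 12.7000 · 0.3048 ≈ 3.8708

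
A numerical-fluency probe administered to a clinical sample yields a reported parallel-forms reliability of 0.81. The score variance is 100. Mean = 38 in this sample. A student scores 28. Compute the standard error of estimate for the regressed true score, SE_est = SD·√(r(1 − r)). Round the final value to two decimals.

σ = 100^(1/2) = 10.00000
SE_est = SD · √(r(1 − r)) = 10.00000 · √0.15390 ≈ 10.00000 · 0.39230 ≈ 3.92301

3.92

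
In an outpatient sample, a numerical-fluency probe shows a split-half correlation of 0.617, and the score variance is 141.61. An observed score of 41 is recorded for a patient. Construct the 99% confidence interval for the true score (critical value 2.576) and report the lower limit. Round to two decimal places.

SD = √141.61 = 11.9000
Spearman-Brown: r = 2(0.617) / (1 + 0.617) = 1.2340 / 1.6170 ≃ 0.7631
The standard error of measurement is 11.9000*√(1 − 0.7631) ≃ 11.9000*0.4867 ≃ 5.7915.
Half-width = 2.576*5.7915 ≃ 14.9189
Lower bound: 41 − 14.9189 = 26.0811

26.08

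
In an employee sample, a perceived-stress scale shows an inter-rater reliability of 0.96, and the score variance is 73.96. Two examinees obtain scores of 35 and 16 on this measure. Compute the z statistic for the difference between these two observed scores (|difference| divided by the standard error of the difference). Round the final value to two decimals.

SD = √73.96 ≈ 8.600
SEM = 8.600×√(1 − 0.960) ≈ 1.720
SE_diff = SEM × √2 ≈ 1.720 × 1.414 ≈ 2.432
z = 19 / 2.432 ≈ 7.811

7.81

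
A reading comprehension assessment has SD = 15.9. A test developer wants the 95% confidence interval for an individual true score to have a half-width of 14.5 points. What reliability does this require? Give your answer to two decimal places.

0.78

SEM needed = half-width / z = 14.5/1.96 ≃ 7.39796
r = 1 − (7.39796/15.9)² ≃ 1 − 0.21649 ≃ 0.78351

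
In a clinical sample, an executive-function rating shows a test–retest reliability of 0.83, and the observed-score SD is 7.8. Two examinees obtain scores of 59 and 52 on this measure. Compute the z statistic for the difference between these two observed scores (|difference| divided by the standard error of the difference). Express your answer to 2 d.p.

1.54

The standard error of measurement is 7.800·√(1 − 0.830) ≈ 7.800·0.412 ≈ 3.216.
Standard error of the difference = 3.216·√2 ≈ 4.548
z = |59 − 52| / 4.548 = 7 / 4.548 ≈ 1.539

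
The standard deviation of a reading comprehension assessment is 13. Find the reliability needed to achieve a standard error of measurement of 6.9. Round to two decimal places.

0.72

Required reliability = 1 − (SEM/SD)² = 1 − 0.282 ≈ 0.718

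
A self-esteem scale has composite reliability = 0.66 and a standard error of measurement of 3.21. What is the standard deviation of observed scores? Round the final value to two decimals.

5.51

SD = 3.21 / √(1 − 0.66) ≃ 5.50510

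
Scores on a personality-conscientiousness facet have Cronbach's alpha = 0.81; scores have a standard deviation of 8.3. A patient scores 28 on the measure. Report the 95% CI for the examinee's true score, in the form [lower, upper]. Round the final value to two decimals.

[20.91, 35.09]

SEM = 8.3000 × √(1 − 0.8100) = 8.3000 × √0.1900 ≈ 8.3000 × 0.4359 ≈ 3.6179
Margin = 1.96 × 3.6179 ≈ 7.0911
95% CI: 28 ± 7.0911 = [20.9089, 35.0911]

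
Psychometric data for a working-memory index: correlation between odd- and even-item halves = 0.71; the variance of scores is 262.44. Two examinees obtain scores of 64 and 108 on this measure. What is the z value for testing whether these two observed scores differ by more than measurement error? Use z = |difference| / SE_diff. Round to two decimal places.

σ = 262.44^(1/2) = 16.200
r_full = 2·0.71 / (1 + 0.71) ≃ 0.830
SEM = 16.200 × √(1 − 0.830) = 16.200 × √0.170 ≃ 16.200 × 0.412 ≃ 6.671
Standard error of the difference = 6.671·√2 ≃ 9.435
z = 44 / 9.435 ≃ 4.664

4.66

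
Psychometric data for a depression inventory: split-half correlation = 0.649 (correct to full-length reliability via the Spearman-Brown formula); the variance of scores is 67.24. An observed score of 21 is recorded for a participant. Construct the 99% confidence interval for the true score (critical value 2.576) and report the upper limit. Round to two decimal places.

SD = √67.24 ≈ 8.20000
Full-length reliability (Spearman-Brown) = 2(0.649)/(1+0.649) ≈ 0.78714
SEM = 8.20000 × √(1 − 0.78714) = 8.20000 × √0.21286 ≈ 8.20000 × 0.46136 ≈ 3.78318
Half-width = 2.576×3.78318 ≈ 9.74547
Upper limit = 21 + 9.74547 ≈ 30.74547

30.75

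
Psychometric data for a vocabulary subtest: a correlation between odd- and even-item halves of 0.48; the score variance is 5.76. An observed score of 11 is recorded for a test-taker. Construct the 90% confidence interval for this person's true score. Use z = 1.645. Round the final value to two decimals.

SD = √5.76 ≈ 2.400
Full-length reliability (Spearman-Brown) = 2(0.48)/(1+0.48) ≈ 0.649
The standard error of measurement is 2.400*√(1 − 0.649) ≈ 2.400*0.593 ≈ 1.423.
Half-width = 1.645*1.423 ≈ 2.340
90% CI: 11 ± 2.340 = [8.660, 13.340]

[8.66, 13.34]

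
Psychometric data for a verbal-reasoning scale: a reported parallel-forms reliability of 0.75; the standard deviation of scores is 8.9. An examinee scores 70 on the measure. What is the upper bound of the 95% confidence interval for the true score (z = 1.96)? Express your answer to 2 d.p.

78.72

The standard error of measurement is 8.90000·√(1 − 0.75000) ≈ 8.90000·0.50000 ≈ 4.45000.
Margin = 1.96 · 4.45000 ≈ 8.72200
Upper bound: 70 + 8.72200 = 78.72200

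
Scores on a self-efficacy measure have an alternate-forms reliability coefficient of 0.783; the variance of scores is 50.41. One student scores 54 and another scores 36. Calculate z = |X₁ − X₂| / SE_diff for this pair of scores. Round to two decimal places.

3.85

SD = √50.41 = 7.10000
SEM = 7.10000*√(1 − 0.78300) ≈ 3.30741
SE_diff = √2 * SEM ≈ 4.67739
z = 18 / 4.67739 ≈ 3.84830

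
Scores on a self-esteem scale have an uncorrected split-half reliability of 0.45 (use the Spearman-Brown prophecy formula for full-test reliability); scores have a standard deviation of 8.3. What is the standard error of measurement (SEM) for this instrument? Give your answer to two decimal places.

Full-length reliability (Spearman-Brown) = 2(0.45)/(1+0.45) ≈ 0.621
The standard error of measurement is 8.300×√(1 − 0.621) ≈ 8.300×0.616 ≈ 5.112.

5.11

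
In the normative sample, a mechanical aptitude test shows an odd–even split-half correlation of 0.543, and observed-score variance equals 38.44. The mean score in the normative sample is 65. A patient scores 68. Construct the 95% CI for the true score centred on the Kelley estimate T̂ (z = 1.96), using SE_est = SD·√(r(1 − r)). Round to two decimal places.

σ = 38.44^(1/2) = 6.200
Full-length reliability (Spearman-Brown) = 2(0.543)/(1+0.543) ≈ 0.704
T̂ = 0.704(68) + 0.296(65) ≈ 67.111
SE_est = 6.200·√[r(1 − r)] ≈ 2.831
95% CI: 67.111 ± 5.548 ≈ (61.563, 72.660)

[61.56, 72.66]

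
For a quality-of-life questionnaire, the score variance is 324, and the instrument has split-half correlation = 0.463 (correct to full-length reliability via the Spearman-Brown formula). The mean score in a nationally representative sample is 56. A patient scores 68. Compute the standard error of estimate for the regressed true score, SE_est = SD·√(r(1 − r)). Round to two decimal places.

σ = 324^(1/2) = 18.000
r_full = 2·0.463 / (1 + 0.463) ≈ 0.633
SE_est = 18.000·√(0.633·0.367) ≈ 8.676

8.68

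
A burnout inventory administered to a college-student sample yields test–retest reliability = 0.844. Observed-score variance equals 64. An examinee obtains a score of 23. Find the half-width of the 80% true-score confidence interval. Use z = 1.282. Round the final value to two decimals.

4.05

SD = √64 = 8.000
SEM = 8.000·√(1 − 0.844) ≈ 3.160
Margin = 1.282 · 3.160 ≈ 4.051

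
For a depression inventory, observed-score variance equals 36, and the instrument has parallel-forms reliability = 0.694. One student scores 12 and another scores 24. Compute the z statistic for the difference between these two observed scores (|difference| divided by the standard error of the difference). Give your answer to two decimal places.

2.56

SD = √36 = 6.0000
SEM = 6.0000 × √(1 − 0.6940) = 6.0000 × √0.3060 ≃ 6.0000 × 0.5532 ≃ 3.3190
SE_diff = √2 × SEM ≃ 4.6938
z = |12 − 24| / 4.6938 = 12 / 4.6938 ≃ 2.5565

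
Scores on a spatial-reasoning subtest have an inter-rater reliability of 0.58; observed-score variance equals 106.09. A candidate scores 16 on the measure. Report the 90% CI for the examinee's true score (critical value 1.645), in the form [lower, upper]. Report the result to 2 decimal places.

[5.02, 26.98]

SD = √106.09 = 10.300
SEM = 10.300 × √(1 − 0.580) = 10.300 × √0.420 ≈ 10.300 × 0.648 ≈ 6.675
1.645 × SEM ≈ 10.981
CI = 16 ± 10.981 → [5.019, 26.981]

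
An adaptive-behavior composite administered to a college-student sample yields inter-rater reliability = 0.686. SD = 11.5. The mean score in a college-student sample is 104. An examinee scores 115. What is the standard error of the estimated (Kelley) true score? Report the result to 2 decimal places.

SE_est = 11.5000·√(0.6860·0.3140) ≃ 5.3373

5.34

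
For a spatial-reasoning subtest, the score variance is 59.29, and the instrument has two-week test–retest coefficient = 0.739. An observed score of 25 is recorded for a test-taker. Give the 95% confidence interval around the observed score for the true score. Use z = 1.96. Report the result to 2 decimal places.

[17.29, 32.71]

SD = √59.29 = 7.70000
The standard error of measurement is 7.70000·√(1 − 0.73900) ≃ 7.70000·0.51088 ≃ 3.93379.
Half-width = 1.96·3.93379 ≃ 7.71022
CI = 25 ± 7.71022 → [17.28978, 32.71022]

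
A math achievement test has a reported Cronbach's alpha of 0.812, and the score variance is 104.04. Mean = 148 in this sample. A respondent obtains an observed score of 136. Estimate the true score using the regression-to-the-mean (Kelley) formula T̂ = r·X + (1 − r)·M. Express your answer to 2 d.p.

138.26

T̂ = 0.812(136) + 0.188(148) ≈ 138.256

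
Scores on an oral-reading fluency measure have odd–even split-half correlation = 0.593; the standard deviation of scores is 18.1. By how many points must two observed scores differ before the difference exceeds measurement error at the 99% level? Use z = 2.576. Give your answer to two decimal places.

33.33

r_full = 2·0.593 / (1 + 0.593) ≈ 0.7445
SEM = 18.1000 * √(1 − 0.7445) = 18.1000 * √0.2555 ≈ 18.1000 * 0.5055 ≈ 9.1489
Standard error of the difference = 9.1489·√2 ≈ 12.9385
Minimum reliable difference = 2.576 * SE_diff ≈ 2.576 * 12.9385 ≈ 33.3295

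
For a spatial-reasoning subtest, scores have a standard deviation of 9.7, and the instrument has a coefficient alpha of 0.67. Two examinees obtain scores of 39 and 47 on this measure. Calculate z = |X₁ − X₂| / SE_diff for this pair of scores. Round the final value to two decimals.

SEM = 9.700·√(1 − 0.670) ≈ 5.572
SE_diff = √2 · SEM ≈ 7.880
z = 8 / 7.880 ≈ 1.015

1.02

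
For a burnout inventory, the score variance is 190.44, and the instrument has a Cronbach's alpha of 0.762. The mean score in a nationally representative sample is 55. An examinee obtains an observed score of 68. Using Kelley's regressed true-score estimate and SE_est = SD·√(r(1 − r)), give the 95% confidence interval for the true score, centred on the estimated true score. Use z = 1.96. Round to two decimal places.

SD = √190.44 = 13.8000
Estimated true score = 0.7620·68 + (1 − 0.7620)·55 ≈ 64.9060
SE_est = 13.8000·√(0.7620·0.2380) ≈ 5.8769
CI = 64.9060 ± 1.96 · 5.8769 → [53.3874, 76.4246]

[53.39, 76.42]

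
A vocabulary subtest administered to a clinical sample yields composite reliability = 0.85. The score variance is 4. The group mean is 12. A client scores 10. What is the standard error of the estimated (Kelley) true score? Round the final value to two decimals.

σ = 4^(1/2) = 2.000
SE_est = SD · √(r(1 − r)) = 2.000 · √0.128 ≈ 2.000 · 0.357 ≈ 0.714

0.71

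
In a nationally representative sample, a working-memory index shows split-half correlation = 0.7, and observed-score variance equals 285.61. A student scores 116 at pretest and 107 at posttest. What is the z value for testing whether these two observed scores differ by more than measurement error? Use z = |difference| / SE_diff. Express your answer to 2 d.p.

0.90

SD = √285.61 ≈ 16.90000
Full-length reliability (Spearman-Brown) = 2(0.7)/(1+0.7) ≈ 0.82353
SEM = 16.90000 · √(1 − 0.82353) = 16.90000 · √0.17647 ≈ 16.90000 · 0.42008 ≈ 7.09942
SE_diff = √2 · SEM ≈ 10.04010
z = 9 / 10.04010 ≈ 0.89641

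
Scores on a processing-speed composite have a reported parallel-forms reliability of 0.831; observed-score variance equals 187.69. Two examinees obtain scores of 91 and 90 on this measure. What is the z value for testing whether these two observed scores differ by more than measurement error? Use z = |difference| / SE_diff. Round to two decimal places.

0.13

σ = 187.69^(1/2) = 13.7000
SEM = 13.7000 · √(1 − 0.8310) = 13.7000 · √0.1690 ≃ 13.7000 · 0.4111 ≃ 5.6320
SE_diff = √2 · SEM ≃ 7.9649
z = 1 / 7.9649 ≃ 0.1256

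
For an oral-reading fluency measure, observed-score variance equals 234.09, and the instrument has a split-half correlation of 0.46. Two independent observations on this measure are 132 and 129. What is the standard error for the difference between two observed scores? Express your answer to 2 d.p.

SD = √234.09 ≈ 15.300
Full-length reliability (Spearman-Brown) = 2(0.46)/(1+0.46) ≈ 0.630
The standard error of measurement is 15.300×√(1 − 0.630) ≈ 15.300×0.608 ≈ 9.305.
SE_diff = SEM × √2 ≈ 9.305 × 1.414 ≈ 13.159

13.16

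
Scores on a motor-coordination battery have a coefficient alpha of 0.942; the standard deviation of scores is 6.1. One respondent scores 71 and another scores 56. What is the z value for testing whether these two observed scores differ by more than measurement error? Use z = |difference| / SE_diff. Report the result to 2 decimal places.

7.22

SEM = 6.10000×√(1 − 0.94200) ≃ 1.46907
SE_diff = √2 × SEM ≃ 2.07759
z = |71 − 56| / 2.07759 = 15 / 2.07759 ≃ 7.21992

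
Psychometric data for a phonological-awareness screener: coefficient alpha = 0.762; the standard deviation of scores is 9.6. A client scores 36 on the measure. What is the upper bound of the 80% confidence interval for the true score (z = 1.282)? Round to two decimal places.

SEM = 9.600·√(1 − 0.762) ≈ 4.683
1.282 · SEM ≈ 6.004
Upper limit = 36 + 6.004 ≈ 42.004

42.00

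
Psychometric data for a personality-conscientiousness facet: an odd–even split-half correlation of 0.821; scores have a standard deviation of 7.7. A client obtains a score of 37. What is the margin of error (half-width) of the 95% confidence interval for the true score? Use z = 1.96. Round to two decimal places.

4.73

Full-length reliability (Spearman-Brown) = 2(0.821)/(1+0.821) ≈ 0.90170
SEM = 7.70000·√(1 − 0.90170) ≈ 2.41414
1.96 · SEM ≈ 4.73171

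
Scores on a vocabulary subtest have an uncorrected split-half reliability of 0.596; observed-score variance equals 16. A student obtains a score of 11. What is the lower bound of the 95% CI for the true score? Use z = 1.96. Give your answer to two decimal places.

7.06

σ = 16^(1/2) = 4.0000
r_full = 2·0.596 / (1 + 0.596) ≈ 0.7469
SEM = 4.0000×√(1 − 0.7469) ≈ 2.0125
1.96 × SEM ≈ 3.9445
Lower bound: 11 − 3.9445 = 7.0555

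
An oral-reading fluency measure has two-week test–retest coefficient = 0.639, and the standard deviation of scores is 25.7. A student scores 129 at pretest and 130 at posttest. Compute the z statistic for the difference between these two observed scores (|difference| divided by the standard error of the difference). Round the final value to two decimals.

0.05

The standard error of measurement is 25.70000*√(1 − 0.63900) ≈ 25.70000*0.60083 ≈ 15.44140.
SE_diff = √2 * SEM ≈ 21.83744
z = 1 / 21.83744 ≈ 0.04579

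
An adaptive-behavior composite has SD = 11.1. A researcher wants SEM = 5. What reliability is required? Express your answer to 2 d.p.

r = 1 − (5.0000/11.1)² ≈ 1 − 0.2029 ≈ 0.7971

0.80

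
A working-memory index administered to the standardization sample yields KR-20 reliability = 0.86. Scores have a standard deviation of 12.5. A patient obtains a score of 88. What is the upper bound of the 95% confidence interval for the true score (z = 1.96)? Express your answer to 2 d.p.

97.17

SEM = 12.500·√(1 − 0.860) ≃ 4.677
Half-width = 1.96·4.677 ≃ 9.167
Upper bound: 88 + 9.167 = 97.167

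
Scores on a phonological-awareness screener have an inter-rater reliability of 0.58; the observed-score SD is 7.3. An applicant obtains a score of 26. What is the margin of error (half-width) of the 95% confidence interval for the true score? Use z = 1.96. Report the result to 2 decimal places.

SEM = 7.300×√(1 − 0.580) ≃ 4.731
1.96 × SEM ≃ 9.273

9.27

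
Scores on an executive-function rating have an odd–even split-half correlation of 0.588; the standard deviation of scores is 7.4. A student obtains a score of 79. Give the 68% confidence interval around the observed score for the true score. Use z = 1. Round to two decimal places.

Spearman-Brown: r = 2(0.588) / (1 + 0.588) = 1.1760 / 1.5880 ≈ 0.7406
SEM = 7.4000 · √(1 − 0.7406) = 7.4000 · √0.2594 ≈ 7.4000 · 0.5094 ≈ 3.7693
Half-width = 1·3.7693 ≈ 3.7693
Interval: (75.2307, 82.7693)

[75.23, 82.77]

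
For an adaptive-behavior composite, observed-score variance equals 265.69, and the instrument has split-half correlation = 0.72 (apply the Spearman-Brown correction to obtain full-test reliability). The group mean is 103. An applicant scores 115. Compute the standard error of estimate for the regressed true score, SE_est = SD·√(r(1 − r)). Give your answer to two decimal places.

6.02

SD = √265.69 ≈ 16.300
Full-length reliability (Spearman-Brown) = 2(0.72)/(1+0.72) ≈ 0.837
SE_est = SD * √(r(1 − r)) = 16.300 * √0.136 ≈ 16.300 * 0.369 ≈ 6.018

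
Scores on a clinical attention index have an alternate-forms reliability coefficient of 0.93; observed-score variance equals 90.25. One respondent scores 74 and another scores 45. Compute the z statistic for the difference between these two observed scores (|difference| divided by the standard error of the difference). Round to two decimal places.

SD = √90.25 ≈ 9.5000
SEM = 9.5000 * √(1 − 0.9300) = 9.5000 * √0.0700 ≈ 9.5000 * 0.2646 ≈ 2.5135
SE_diff = √2 * SEM ≈ 3.5546
z = |74 − 45| / 3.5546 = 29 / 3.5546 ≈ 8.1585

8.16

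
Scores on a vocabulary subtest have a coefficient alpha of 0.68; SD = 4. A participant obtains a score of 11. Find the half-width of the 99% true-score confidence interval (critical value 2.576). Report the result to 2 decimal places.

5.83

The standard error of measurement is 4.0000*√(1 − 0.6800) ≈ 4.0000*0.5657 ≈ 2.2627.
Half-width = 2.576*2.2627 ≈ 5.8288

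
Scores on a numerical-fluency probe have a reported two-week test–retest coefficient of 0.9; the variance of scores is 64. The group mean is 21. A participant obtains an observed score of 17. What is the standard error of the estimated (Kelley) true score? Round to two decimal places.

2.40

SD = √64 ≃ 8.0000
SE_est = SD · √(r(1 − r)) = 8.0000 · √0.0900 ≃ 8.0000 · 0.3000 ≃ 2.4000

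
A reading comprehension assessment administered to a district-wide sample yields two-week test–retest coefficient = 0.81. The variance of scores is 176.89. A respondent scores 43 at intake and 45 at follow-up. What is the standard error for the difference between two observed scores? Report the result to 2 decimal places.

SD = √176.89 = 13.300
SEM = 13.300 × √(1 − 0.810) = 13.300 × √0.190 ≈ 13.300 × 0.436 ≈ 5.797
Standard error of the difference = 5.797·√2 ≈ 8.199

8.20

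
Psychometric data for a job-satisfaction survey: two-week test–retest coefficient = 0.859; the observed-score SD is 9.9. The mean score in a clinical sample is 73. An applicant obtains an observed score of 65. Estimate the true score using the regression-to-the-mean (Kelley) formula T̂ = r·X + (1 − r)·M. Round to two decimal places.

T̂ = r·X + (1 − r)·M = 0.859*65 + 0.141*73 = 55.835 + 10.293 ≈ 66.128

66.13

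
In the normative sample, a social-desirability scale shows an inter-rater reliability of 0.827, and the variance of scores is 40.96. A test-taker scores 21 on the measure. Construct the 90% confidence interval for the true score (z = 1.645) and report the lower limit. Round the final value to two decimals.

16.62

SD = √40.96 ≈ 6.4000
SEM = 6.4000 × √(1 − 0.8270) = 6.4000 × √0.1730 ≈ 6.4000 × 0.4159 ≈ 2.6620
Margin = 1.645 × 2.6620 ≈ 4.3789
Lower limit = 21 − 4.3789 ≈ 16.6211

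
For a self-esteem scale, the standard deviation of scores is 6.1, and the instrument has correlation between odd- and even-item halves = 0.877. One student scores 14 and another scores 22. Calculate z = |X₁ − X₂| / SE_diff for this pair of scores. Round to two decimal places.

Spearman-Brown: r = 2(0.877) / (1 + 0.877) = 1.7540 / 1.8770 ≈ 0.9345
SEM = 6.1000 × √(1 − 0.9345) = 6.1000 × √0.0655 ≈ 6.1000 × 0.2560 ≈ 1.5615
SE_diff = √2 × SEM ≈ 2.2083
z = 8 / 2.2083 ≈ 3.6226

3.62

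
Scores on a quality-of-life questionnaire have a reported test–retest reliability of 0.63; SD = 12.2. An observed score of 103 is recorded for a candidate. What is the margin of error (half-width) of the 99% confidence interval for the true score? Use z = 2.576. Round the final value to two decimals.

19.12

The standard error of measurement is 12.200×√(1 − 0.630) ≈ 12.200×0.608 ≈ 7.421.
Half-width = 2.576×7.421 ≈ 19.116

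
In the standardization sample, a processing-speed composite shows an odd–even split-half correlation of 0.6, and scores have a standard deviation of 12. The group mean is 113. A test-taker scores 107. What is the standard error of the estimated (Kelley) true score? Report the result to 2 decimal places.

Full-length reliability (Spearman-Brown) = 2(0.6)/(1+0.6) ≈ 0.7500
SE_est = SD · √(r(1 − r)) = 12.0000 · √0.1875 ≈ 12.0000 · 0.4330 ≈ 5.1962

5.20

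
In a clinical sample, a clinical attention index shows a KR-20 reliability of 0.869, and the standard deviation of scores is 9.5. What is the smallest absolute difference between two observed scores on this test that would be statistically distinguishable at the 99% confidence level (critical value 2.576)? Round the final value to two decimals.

SEM = 9.5000·√(1 − 0.8690) ≈ 3.4384
Standard error of the difference = 3.4384·√2 ≈ 4.8627
Minimum reliable difference = 2.576 · SE_diff ≈ 2.576 · 4.8627 ≈ 12.5262

12.53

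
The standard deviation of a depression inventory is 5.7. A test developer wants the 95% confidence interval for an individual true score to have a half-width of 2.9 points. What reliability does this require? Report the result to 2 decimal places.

Required SEM = 2.9 / 1.96 ≈ 1.4796
Required reliability = 1 − (SEM/SD)² = 1 − 0.0674 ≈ 0.9326

0.93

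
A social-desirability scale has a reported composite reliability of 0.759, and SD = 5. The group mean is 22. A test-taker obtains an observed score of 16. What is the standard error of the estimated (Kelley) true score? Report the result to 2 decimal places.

SE_est = SD * √(r(1 − r)) = 5.0000 * √0.1829 ≈ 5.0000 * 0.4277 ≈ 2.1385

2.14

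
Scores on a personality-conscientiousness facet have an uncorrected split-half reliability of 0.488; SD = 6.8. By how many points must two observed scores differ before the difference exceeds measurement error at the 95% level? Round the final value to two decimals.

Full-length reliability (Spearman-Brown) = 2(0.488)/(1+0.488) ≈ 0.6559
SEM = 6.8000·√(1 − 0.6559) ≈ 3.9888
SE_diff = SEM · √2 ≈ 3.9888 · 1.4142 ≈ 5.6410
Minimum reliable difference = 1.96 · SE_diff ≈ 1.96 · 5.6410 ≈ 11.0564

11.06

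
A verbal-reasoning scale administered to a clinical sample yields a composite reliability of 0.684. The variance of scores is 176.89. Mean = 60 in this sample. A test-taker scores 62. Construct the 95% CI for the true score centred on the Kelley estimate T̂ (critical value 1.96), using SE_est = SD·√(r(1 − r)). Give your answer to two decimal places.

SD = √176.89 ≈ 13.300
T̂ = 0.684(62) + 0.316(60) ≈ 61.368
SE_est = 13.300*√(0.684*0.316) ≈ 6.183
95% CI: 61.368 ± 12.119 ≈ (49.249, 73.487)

[49.25, 73.49]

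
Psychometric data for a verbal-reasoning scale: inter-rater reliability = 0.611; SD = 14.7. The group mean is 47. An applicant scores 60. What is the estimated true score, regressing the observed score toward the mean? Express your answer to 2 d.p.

54.94

T̂ = 0.61100(60) + 0.38900(47) ≃ 54.94300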